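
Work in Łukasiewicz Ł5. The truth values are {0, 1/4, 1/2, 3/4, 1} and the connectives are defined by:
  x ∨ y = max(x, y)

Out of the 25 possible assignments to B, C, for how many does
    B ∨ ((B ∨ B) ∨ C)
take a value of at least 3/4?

value 1: 9 assignments (counts)
value 3/4: 7 assignments (counts)
value 1/2: 5 assignments
value 1/4: 3 assignments
value 0: 1 assignment
So 16 of the 25 assignments meet the threshold.

16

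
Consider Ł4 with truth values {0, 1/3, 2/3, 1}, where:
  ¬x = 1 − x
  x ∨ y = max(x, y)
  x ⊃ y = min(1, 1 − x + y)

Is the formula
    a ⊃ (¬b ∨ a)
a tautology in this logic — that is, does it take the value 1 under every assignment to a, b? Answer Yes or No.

a = 0, b = 0 ↦ 1
a = 0, b = 1/3 ↦ 1
a = 0, b = 2/3 ↦ 1
a = 0, b = 1 ↦ 1
a = 1/3, b = 0 ↦ 1
a = 1/3, b = 1/3 ↦ 1
a = 1/3, b = 2/3 ↦ 1
a = 1/3, b = 1 ↦ 1
a = 2/3, b = 0 ↦ 1
a = 2/3, b = 1/3 ↦ 1
a = 2/3, b = 2/3 ↦ 1
a = 2/3, b = 1 ↦ 1
a = 1, b = 0 ↦ 1
a = 1, b = 1/3 ↦ 1
a = 1, b = 2/3 ↦ 1
a = 1, b = 1 ↦ 1
Every assignment gives a value ≥ 1.

Yes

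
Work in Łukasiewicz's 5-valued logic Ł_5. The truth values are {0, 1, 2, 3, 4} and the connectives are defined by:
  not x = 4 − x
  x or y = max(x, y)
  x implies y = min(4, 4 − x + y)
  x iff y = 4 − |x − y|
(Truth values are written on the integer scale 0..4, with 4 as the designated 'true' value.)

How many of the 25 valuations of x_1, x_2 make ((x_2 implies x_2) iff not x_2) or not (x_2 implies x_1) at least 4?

6

value 4: 6 assignments (counts)
value 3: 7 assignments
value 2: 7 assignments
value 1: 4 assignments
value 0: 1 assignment
So 6 of the 25 assignments meet the threshold.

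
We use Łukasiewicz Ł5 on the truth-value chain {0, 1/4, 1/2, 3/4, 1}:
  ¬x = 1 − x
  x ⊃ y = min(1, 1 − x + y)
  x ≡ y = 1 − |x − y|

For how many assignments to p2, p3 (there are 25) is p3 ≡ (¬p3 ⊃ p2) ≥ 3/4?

16

value 1: 9 assignments (counts)
value 3/4: 7 assignments (counts)
value 1/2: 5 assignments
value 1/4: 3 assignments
value 0: 1 assignment
So 16 of the 25 assignments meet the threshold.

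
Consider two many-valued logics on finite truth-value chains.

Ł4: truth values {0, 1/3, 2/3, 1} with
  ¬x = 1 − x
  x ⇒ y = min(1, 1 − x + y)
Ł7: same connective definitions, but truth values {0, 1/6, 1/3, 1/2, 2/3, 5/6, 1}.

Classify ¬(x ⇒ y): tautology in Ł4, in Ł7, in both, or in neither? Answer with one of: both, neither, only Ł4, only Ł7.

In Ł4: at x = 0, y = 0 the value is 0 — not a tautology.
In Ł7: at x = 0, y = 0 the value is 0 — not a tautology.

neither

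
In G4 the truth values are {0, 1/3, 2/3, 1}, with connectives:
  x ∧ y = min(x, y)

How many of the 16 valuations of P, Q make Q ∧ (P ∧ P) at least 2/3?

4

P = 0, Q = 0 ↦ 0  <
P = 0, Q = 1/3 ↦ 0  <
P = 0, Q = 2/3 ↦ 0  <
P = 0, Q = 1 ↦ 0  <
P = 1/3, Q = 0 ↦ 0  <
P = 1/3, Q = 1/3 ↦ 1/3  <
P = 1/3, Q = 2/3 ↦ 1/3  <
P = 1/3, Q = 1 ↦ 1/3  <
P = 2/3, Q = 0 ↦ 0  <
P = 2/3, Q = 1/3 ↦ 1/3  <
P = 2/3, Q = 2/3 ↦ 2/3  ≥
P = 2/3, Q = 1 ↦ 2/3  ≥
P = 1, Q = 0 ↦ 0  <
P = 1, Q = 1/3 ↦ 1/3  <
P = 1, Q = 2/3 ↦ 2/3  ≥
P = 1, Q = 1 ↦ 1  ≥
So 4 of the 16 assignments meet the threshold.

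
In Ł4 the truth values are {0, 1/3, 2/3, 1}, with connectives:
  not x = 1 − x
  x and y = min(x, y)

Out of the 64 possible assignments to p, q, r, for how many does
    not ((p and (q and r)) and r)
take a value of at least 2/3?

56

value 1: 37 assignments (counts)
value 2/3: 19 assignments (counts)
value 1/3: 7 assignments
value 0: 1 assignment
So 56 of the 64 assignments meet the threshold.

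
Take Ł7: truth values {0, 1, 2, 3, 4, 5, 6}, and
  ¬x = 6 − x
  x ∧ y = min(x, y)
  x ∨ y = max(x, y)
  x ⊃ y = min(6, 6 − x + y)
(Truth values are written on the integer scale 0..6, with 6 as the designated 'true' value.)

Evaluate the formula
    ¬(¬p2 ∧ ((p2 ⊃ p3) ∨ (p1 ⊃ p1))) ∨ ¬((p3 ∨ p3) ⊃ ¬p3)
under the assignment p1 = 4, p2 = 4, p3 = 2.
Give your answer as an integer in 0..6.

¬p2 = ¬4 = 2
p2 ⊃ p3 = 4 ⊃ 2 = 4
p1 ⊃ p1 = 4 ⊃ 4 = 6
(p2 ⊃ p3) ∨ (p1 ⊃ p1) = 4 ∨ 6 = 6
¬p2 ∧ ((p2 ⊃ p3) ∨ (p1 ⊃ p1)) = 2 ∧ 6 = 2
¬(¬p2 ∧ ((p2 ⊃ p3) ∨ (p1 ⊃ p1))) = ¬2 = 4
p3 ∨ p3 = 2 ∨ 2 = 2
¬p3 = ¬2 = 4
(p3 ∨ p3) ⊃ ¬p3 = 2 ⊃ 4 = 6
¬((p3 ∨ p3) ⊃ ¬p3) = ¬6 = 0
¬(¬p2 ∧ ((p2 ⊃ p3) ∨ (p1 ⊃ p1))) ∨ ¬((p3 ∨ p3) ⊃ ¬p3) = 4 ∨ 0 = 4

4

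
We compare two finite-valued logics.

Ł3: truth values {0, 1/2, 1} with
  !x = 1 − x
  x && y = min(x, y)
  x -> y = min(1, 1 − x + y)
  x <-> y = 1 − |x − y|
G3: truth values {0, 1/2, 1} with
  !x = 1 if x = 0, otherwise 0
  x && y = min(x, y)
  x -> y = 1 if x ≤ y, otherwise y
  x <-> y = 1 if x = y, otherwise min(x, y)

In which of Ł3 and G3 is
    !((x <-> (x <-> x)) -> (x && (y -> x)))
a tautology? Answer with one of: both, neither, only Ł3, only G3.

In Ł3: at x = 0, y = 0 the value is 0 — not a tautology.
In G3: at x = 0, y = 0 the value is 0 — not a tautology.

neither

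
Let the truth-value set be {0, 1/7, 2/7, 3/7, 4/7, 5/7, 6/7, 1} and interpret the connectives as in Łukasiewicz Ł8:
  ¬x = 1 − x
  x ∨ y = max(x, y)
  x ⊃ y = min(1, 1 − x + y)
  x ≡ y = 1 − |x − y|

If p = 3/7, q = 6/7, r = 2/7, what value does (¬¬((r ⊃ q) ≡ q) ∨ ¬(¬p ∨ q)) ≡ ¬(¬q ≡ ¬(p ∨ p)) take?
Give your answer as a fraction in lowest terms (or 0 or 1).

4/7

r ⊃ q = 2/7 ⊃ 6/7 = 1
(r ⊃ q) ≡ q = 1 ≡ 6/7 = 6/7
¬((r ⊃ q) ≡ q) = ¬6/7 = 1/7
¬¬((r ⊃ q) ≡ q) = ¬1/7 = 6/7
¬p = ¬3/7 = 4/7
¬p ∨ q = 4/7 ∨ 6/7 = 6/7
¬(¬p ∨ q) = ¬6/7 = 1/7
¬¬((r ⊃ q) ≡ q) ∨ ¬(¬p ∨ q) = 6/7 ∨ 1/7 = 6/7
¬q = ¬6/7 = 1/7
p ∨ p = 3/7 ∨ 3/7 = 3/7
¬(p ∨ p) = ¬3/7 = 4/7
¬q ≡ ¬(p ∨ p) = 1/7 ≡ 4/7 = 4/7
¬(¬q ≡ ¬(p ∨ p)) = ¬4/7 = 3/7
(¬¬((r ⊃ q) ≡ q) ∨ ¬(¬p ∨ q)) ≡ ¬(¬q ≡ ¬(p ∨ p)) = 6/7 ≡ 3/7 = 4/7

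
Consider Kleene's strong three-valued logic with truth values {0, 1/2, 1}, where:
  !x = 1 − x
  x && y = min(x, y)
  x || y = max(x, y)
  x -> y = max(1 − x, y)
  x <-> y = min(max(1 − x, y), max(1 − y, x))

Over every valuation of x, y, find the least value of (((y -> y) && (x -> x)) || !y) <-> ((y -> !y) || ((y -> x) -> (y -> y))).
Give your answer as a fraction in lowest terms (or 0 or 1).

1/2

Take x = 0, y = 1/2:
y -> y = 1/2 -> 1/2 = 1/2
x -> x = 0 -> 0 = 1
(y -> y) && (x -> x) = 1/2 && 1 = 1/2
!y = !1/2 = 1/2
((y -> y) && (x -> x)) || !y = 1/2 || 1/2 = 1/2
!y = !1/2 = 1/2
y -> !y = 1/2 -> 1/2 = 1/2
y -> x = 1/2 -> 0 = 1/2
y -> y = 1/2 -> 1/2 = 1/2
(y -> x) -> (y -> y) = 1/2 -> 1/2 = 1/2
(y -> !y) || ((y -> x) -> (y -> y)) = 1/2 || 1/2 = 1/2
(((y -> y) && (x -> x)) || !y) <-> ((y -> !y) || ((y -> x) -> (y -> y))) = 1/2 <-> 1/2 = 1/2
No assignment yields a value below 1/2, so this is the minimum.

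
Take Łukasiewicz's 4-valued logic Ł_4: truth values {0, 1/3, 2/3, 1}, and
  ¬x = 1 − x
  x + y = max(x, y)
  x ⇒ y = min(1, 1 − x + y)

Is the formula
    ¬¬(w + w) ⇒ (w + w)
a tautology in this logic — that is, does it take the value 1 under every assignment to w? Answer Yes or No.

w = 0 ↦ 1
w = 1/3 ↦ 1
w = 2/3 ↦ 1
w = 1 ↦ 1
Every assignment gives a value ≥ 1.

Yes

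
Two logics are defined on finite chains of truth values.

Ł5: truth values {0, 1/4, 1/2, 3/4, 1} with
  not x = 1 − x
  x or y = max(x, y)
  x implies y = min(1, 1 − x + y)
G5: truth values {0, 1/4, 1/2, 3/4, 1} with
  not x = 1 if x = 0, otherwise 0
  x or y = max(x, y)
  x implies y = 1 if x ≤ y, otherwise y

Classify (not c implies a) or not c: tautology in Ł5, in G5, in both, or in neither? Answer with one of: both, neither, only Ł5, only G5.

only G5

In Ł5: at a = 0, c = 1/4 the value is 3/4 — not a tautology.
In G5: every assignment gives 1 — tautology.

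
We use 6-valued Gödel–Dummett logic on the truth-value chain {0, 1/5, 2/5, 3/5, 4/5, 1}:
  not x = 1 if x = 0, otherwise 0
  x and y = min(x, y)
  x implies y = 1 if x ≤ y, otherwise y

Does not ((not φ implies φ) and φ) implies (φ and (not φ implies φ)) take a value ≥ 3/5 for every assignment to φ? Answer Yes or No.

No

Counterexample: take φ = 0.
not φ = not 0 = 1
not φ implies φ = 1 implies 0 = 0
(not φ implies φ) and φ = 0 and 0 = 0
not ((not φ implies φ) and φ) = not 0 = 1
φ and (not φ implies φ) = 0 and 0 = 0
not ((not φ implies φ) and φ) implies (φ and (not φ implies φ)) = 1 implies 0 = 0
This gives 0, which is below 3/5.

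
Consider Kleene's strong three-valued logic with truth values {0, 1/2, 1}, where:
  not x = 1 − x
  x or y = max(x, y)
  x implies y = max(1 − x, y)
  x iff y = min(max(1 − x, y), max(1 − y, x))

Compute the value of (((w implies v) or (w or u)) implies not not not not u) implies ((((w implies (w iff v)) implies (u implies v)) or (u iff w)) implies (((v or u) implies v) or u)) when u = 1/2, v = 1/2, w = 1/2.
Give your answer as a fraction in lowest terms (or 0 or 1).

w implies v = 1/2 implies 1/2 = 1/2
w or u = 1/2 or 1/2 = 1/2
(w implies v) or (w or u) = 1/2 or 1/2 = 1/2
not u = not 1/2 = 1/2
not not u = not 1/2 = 1/2
not not not u = not 1/2 = 1/2
not not not not u = not 1/2 = 1/2
((w implies v) or (w or u)) implies not not not not u = 1/2 implies 1/2 = 1/2
w iff v = 1/2 iff 1/2 = 1/2
w implies (w iff v) = 1/2 implies 1/2 = 1/2
u implies v = 1/2 implies 1/2 = 1/2
(w implies (w iff v)) implies (u implies v) = 1/2 implies 1/2 = 1/2
u iff w = 1/2 iff 1/2 = 1/2
((w implies (w iff v)) implies (u implies v)) or (u iff w) = 1/2 or 1/2 = 1/2
v or u = 1/2 or 1/2 = 1/2
(v or u) implies v = 1/2 implies 1/2 = 1/2
((v or u) implies v) or u = 1/2 or 1/2 = 1/2
(((w implies (w iff v)) implies (u implies v)) or (u iff w)) implies (((v or u) implies v) or u) = 1/2 implies 1/2 = 1/2
(((w implies v) or (w or u)) implies not not not not u) implies ((((w implies (w iff v)) implies (u implies v)) or (u iff w)) implies (((v or u) implies v) or u)) = 1/2 implies 1/2 = 1/2

1/2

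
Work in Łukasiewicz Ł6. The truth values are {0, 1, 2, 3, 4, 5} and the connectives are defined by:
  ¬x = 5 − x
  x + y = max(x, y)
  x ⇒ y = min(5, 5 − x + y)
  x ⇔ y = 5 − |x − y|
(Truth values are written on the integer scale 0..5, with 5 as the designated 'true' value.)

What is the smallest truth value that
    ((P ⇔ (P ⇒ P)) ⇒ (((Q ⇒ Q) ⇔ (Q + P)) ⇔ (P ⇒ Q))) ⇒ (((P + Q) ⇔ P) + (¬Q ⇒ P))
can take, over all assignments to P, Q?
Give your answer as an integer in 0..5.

Take P = 0, Q = 2:
P ⇒ P = 0 ⇒ 0 = 5
P ⇔ (P ⇒ P) = 0 ⇔ 5 = 0
Q ⇒ Q = 2 ⇒ 2 = 5
Q + P = 2 + 0 = 2
(Q ⇒ Q) ⇔ (Q + P) = 5 ⇔ 2 = 2
P ⇒ Q = 0 ⇒ 2 = 5
((Q ⇒ Q) ⇔ (Q + P)) ⇔ (P ⇒ Q) = 2 ⇔ 5 = 2
(P ⇔ (P ⇒ P)) ⇒ (((Q ⇒ Q) ⇔ (Q + P)) ⇔ (P ⇒ Q)) = 0 ⇒ 2 = 5
P + Q = 0 + 2 = 2
(P + Q) ⇔ P = 2 ⇔ 0 = 3
¬Q = ¬2 = 3
¬Q ⇒ P = 3 ⇒ 0 = 2
((P + Q) ⇔ P) + (¬Q ⇒ P) = 3 + 2 = 3
((P ⇔ (P ⇒ P)) ⇒ (((Q ⇒ Q) ⇔ (Q + P)) ⇔ (P ⇒ Q))) ⇒ (((P + Q) ⇔ P) + (¬Q ⇒ P)) = 5 ⇒ 3 = 3
No assignment yields a value below 3, so this is the minimum.

3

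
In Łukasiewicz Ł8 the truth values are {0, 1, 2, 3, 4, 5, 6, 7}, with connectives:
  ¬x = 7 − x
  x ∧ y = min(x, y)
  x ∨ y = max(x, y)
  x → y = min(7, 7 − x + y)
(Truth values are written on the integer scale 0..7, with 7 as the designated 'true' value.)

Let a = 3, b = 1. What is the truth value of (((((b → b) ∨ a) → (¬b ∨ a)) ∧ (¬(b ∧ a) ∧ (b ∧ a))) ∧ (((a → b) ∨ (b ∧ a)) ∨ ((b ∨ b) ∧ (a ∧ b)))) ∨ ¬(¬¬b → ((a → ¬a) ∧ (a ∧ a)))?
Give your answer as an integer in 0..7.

b → b = 1 → 1 = 7
(b → b) ∨ a = 7 ∨ 3 = 7
¬b = ¬1 = 6
¬b ∨ a = 6 ∨ 3 = 6
((b → b) ∨ a) → (¬b ∨ a) = 7 → 6 = 6
b ∧ a = 1 ∧ 3 = 1
¬(b ∧ a) = ¬1 = 6
b ∧ a = 1 ∧ 3 = 1
¬(b ∧ a) ∧ (b ∧ a) = 6 ∧ 1 = 1
(((b → b) ∨ a) → (¬b ∨ a)) ∧ (¬(b ∧ a) ∧ (b ∧ a)) = 6 ∧ 1 = 1
a → b = 3 → 1 = 5
b ∧ a = 1 ∧ 3 = 1
(a → b) ∨ (b ∧ a) = 5 ∨ 1 = 5
b ∨ b = 1 ∨ 1 = 1
a ∧ b = 3 ∧ 1 = 1
(b ∨ b) ∧ (a ∧ b) = 1 ∧ 1 = 1
((a → b) ∨ (b ∧ a)) ∨ ((b ∨ b) ∧ (a ∧ b)) = 5 ∨ 1 = 5
((((b → b) ∨ a) → (¬b ∨ a)) ∧ (¬(b ∧ a) ∧ (b ∧ a))) ∧ (((a → b) ∨ (b ∧ a)) ∨ ((b ∨ b) ∧ (a ∧ b))) = 1 ∧ 5 = 1
¬b = ¬1 = 6
¬¬b = ¬6 = 1
¬a = ¬3 = 4
a → ¬a = 3 → 4 = 7
a ∧ a = 3 ∧ 3 = 3
(a → ¬a) ∧ (a ∧ a) = 7 ∧ 3 = 3
¬¬b → ((a → ¬a) ∧ (a ∧ a)) = 1 → 3 = 7
¬(¬¬b → ((a → ¬a) ∧ (a ∧ a))) = ¬7 = 0
(((((b → b) ∨ a) → (¬b ∨ a)) ∧ (¬(b ∧ a) ∧ (b ∧ a))) ∧ (((a → b) ∨ (b ∧ a)) ∨ ((b ∨ b) ∧ (a ∧ b)))) ∨ ¬(¬¬b → ((a → ¬a) ∧ (a ∧ a))) = 1 ∨ 0 = 1

1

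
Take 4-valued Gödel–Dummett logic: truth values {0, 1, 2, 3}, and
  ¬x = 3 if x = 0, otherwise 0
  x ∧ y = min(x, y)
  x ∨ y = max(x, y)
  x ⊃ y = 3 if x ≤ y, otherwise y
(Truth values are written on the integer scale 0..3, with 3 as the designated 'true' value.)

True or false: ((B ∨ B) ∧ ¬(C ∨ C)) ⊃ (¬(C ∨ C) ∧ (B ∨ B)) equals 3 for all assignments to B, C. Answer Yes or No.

B = 0, C = 0 ↦ 3
B = 0, C = 1 ↦ 3
B = 0, C = 2 ↦ 3
B = 0, C = 3 ↦ 3
B = 1, C = 0 ↦ 3
B = 1, C = 1 ↦ 3
B = 1, C = 2 ↦ 3
B = 1, C = 3 ↦ 3
B = 2, C = 0 ↦ 3
B = 2, C = 1 ↦ 3
B = 2, C = 2 ↦ 3
B = 2, C = 3 ↦ 3
B = 3, C = 0 ↦ 3
B = 3, C = 1 ↦ 3
B = 3, C = 2 ↦ 3
B = 3, C = 3 ↦ 3
Every assignment gives a value ≥ 3.

Yes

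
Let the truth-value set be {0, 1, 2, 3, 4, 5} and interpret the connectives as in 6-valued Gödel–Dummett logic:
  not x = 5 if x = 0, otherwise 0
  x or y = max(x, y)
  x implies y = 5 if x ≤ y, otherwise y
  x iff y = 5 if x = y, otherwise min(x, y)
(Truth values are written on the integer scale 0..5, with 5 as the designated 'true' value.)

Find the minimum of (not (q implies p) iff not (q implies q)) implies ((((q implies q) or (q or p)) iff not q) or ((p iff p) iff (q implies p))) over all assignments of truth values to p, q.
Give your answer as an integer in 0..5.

1

Take p = 1, q = 2:
q implies p = 2 implies 1 = 1
not (q implies p) = not 1 = 0
q implies q = 2 implies 2 = 5
not (q implies q) = not 5 = 0
not (q implies p) iff not (q implies q) = 0 iff 0 = 5
q implies q = 2 implies 2 = 5
q or p = 2 or 1 = 2
(q implies q) or (q or p) = 5 or 2 = 5
not q = not 2 = 0
((q implies q) or (q or p)) iff not q = 5 iff 0 = 0
p iff p = 1 iff 1 = 5
q implies p = 2 implies 1 = 1
(p iff p) iff (q implies p) = 5 iff 1 = 1
(((q implies q) or (q or p)) iff not q) or ((p iff p) iff (q implies p)) = 0 or 1 = 1
(not (q implies p) iff not (q implies q)) implies ((((q implies q) or (q or p)) iff not q) or ((p iff p) iff (q implies p))) = 5 implies 1 = 1
No assignment yields a value below 1, so this is the minimum.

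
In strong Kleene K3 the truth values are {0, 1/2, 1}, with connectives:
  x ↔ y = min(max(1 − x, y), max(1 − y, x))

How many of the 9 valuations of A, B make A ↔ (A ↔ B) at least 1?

2

A = 0, B = 0 ↦ 0  <
A = 0, B = 1/2 ↦ 1/2  <
A = 0, B = 1 ↦ 1  ≥
A = 1/2, B = 0 ↦ 1/2  <
A = 1/2, B = 1/2 ↦ 1/2  <
A = 1/2, B = 1 ↦ 1/2  <
A = 1, B = 0 ↦ 0  <
A = 1, B = 1/2 ↦ 1/2  <
A = 1, B = 1 ↦ 1  ≥
So 2 of the 9 assignments meet the threshold.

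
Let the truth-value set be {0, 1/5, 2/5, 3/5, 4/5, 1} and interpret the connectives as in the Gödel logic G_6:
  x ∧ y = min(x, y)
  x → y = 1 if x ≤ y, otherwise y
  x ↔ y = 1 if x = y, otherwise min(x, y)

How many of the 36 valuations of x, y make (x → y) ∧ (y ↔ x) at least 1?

6

value 1: 6 assignments (counts)
value 4/5: 2 assignments
value 3/5: 4 assignments
value 2/5: 6 assignments
value 1/5: 8 assignments
value 0: 10 assignments
So 6 of the 36 assignments meet the threshold.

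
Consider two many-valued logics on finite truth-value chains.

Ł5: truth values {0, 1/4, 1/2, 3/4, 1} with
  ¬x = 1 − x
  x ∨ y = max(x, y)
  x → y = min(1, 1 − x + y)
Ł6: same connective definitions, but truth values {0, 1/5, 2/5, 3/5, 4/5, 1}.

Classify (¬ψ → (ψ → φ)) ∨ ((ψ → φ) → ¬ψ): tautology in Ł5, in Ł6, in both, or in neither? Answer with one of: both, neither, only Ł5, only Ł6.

In Ł5: every assignment gives 1 — tautology.
In Ł6: every assignment gives 1 — tautology.

both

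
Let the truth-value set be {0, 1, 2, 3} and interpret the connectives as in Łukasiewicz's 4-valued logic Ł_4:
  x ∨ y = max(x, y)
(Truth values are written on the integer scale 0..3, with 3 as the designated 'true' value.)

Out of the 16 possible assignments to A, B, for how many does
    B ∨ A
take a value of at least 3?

7

A = 0, B = 0 ↦ 0  <
A = 0, B = 1 ↦ 1  <
A = 0, B = 2 ↦ 2  <
A = 0, B = 3 ↦ 3  ≥
A = 1, B = 0 ↦ 1  <
A = 1, B = 1 ↦ 1  <
A = 1, B = 2 ↦ 2  <
A = 1, B = 3 ↦ 3  ≥
A = 2, B = 0 ↦ 2  <
A = 2, B = 1 ↦ 2  <
A = 2, B = 2 ↦ 2  <
A = 2, B = 3 ↦ 3  ≥
A = 3, B = 0 ↦ 3  ≥
A = 3, B = 1 ↦ 3  ≥
A = 3, B = 2 ↦ 3  ≥
A = 3, B = 3 ↦ 3  ≥
So 7 of the 16 assignments meet the threshold.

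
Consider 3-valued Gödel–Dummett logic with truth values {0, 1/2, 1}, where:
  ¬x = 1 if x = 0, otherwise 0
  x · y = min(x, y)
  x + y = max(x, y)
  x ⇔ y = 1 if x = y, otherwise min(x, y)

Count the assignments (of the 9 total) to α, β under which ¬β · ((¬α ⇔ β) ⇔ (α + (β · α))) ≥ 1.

α = 0, β = 0 ↦ 1  ≥
α = 0, β = 1/2 ↦ 0  <
α = 0, β = 1 ↦ 0  <
α = 1/2, β = 0 ↦ 1/2  <
α = 1/2, β = 1/2 ↦ 0  <
α = 1/2, β = 1 ↦ 0  <
α = 1, β = 0 ↦ 1  ≥
α = 1, β = 1/2 ↦ 0  <
α = 1, β = 1 ↦ 0  <
So 2 of the 9 assignments meet the threshold.

2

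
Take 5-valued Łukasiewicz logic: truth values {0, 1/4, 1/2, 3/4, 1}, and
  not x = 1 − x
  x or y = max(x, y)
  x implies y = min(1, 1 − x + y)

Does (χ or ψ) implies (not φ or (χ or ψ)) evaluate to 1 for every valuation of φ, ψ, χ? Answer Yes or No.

Yes

At φ = 1, ψ = 0, χ = 1/2, for instance:
χ or ψ = 1/2 or 0 = 1/2
not φ = not 1 = 0
not φ or (χ or ψ) = 0 or 1/2 = 1/2
(χ or ψ) implies (not φ or (χ or ψ)) = 1/2 implies 1/2 = 1
and checking the remaining 124 assignments likewise gives ≥ 1 in every case.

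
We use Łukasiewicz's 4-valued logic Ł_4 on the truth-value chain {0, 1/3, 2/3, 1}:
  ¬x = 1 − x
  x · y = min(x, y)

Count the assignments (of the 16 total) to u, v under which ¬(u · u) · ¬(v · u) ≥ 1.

4

u = 0, v = 0 ↦ 1  ≥
u = 0, v = 1/3 ↦ 1  ≥
u = 0, v = 2/3 ↦ 1  ≥
u = 0, v = 1 ↦ 1  ≥
u = 1/3, v = 0 ↦ 2/3  <
u = 1/3, v = 1/3 ↦ 2/3  <
u = 1/3, v = 2/3 ↦ 2/3  <
u = 1/3, v = 1 ↦ 2/3  <
u = 2/3, v = 0 ↦ 1/3  <
u = 2/3, v = 1/3 ↦ 1/3  <
u = 2/3, v = 2/3 ↦ 1/3  <
u = 2/3, v = 1 ↦ 1/3  <
u = 1, v = 0 ↦ 0  <
u = 1, v = 1/3 ↦ 0  <
u = 1, v = 2/3 ↦ 0  <
u = 1, v = 1 ↦ 0  <
So 4 of the 16 assignments meet the threshold.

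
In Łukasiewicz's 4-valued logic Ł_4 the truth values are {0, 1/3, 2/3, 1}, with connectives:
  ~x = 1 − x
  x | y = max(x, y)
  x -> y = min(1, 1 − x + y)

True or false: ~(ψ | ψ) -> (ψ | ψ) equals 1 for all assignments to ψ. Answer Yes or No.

Counterexample: take ψ = 0.
ψ | ψ = 0 | 0 = 0
~(ψ | ψ) = ~0 = 1
~(ψ | ψ) -> (ψ | ψ) = 1 -> 0 = 0
This gives 0 ≠ 1.

No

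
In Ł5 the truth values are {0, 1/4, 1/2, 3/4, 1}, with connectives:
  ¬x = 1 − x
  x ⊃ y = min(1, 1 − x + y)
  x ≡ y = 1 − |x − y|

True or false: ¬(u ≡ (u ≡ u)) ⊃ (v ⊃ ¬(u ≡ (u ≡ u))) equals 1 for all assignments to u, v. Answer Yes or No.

Yes

At u = 0, v = 3/4, for instance:
u ≡ u = 0 ≡ 0 = 1
u ≡ (u ≡ u) = 0 ≡ 1 = 0
¬(u ≡ (u ≡ u)) = ¬0 = 1
v ⊃ ¬(u ≡ (u ≡ u)) = 3/4 ⊃ 1 = 1
¬(u ≡ (u ≡ u)) ⊃ (v ⊃ ¬(u ≡ (u ≡ u))) = 1 ⊃ 1 = 1
and checking the remaining 24 assignments likewise gives ≥ 1 in every case.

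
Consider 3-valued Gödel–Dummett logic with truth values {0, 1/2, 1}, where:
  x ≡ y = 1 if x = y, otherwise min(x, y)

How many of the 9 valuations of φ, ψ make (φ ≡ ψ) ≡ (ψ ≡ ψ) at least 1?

φ = 0, ψ = 0 ↦ 1  ≥
φ = 0, ψ = 1/2 ↦ 0  <
φ = 0, ψ = 1 ↦ 0  <
φ = 1/2, ψ = 0 ↦ 0  <
φ = 1/2, ψ = 1/2 ↦ 1  ≥
φ = 1/2, ψ = 1 ↦ 1/2  <
φ = 1, ψ = 0 ↦ 0  <
φ = 1, ψ = 1/2 ↦ 1/2  <
φ = 1, ψ = 1 ↦ 1  ≥
So 3 of the 9 assignments meet the threshold.

3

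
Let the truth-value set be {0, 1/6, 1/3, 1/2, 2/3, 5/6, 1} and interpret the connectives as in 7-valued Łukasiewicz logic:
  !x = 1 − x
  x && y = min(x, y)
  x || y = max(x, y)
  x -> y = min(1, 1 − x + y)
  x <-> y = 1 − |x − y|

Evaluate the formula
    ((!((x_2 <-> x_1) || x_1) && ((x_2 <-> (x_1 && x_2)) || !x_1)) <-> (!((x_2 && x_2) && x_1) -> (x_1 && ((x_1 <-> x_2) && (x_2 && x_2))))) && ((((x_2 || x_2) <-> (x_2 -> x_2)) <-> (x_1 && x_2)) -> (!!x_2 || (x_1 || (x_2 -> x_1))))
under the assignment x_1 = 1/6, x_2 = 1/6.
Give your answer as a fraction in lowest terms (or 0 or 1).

x_2 <-> x_1 = 1/6 <-> 1/6 = 1
(x_2 <-> x_1) || x_1 = 1 || 1/6 = 1
!((x_2 <-> x_1) || x_1) = !1 = 0
x_1 && x_2 = 1/6 && 1/6 = 1/6
x_2 <-> (x_1 && x_2) = 1/6 <-> 1/6 = 1
!x_1 = !1/6 = 5/6
(x_2 <-> (x_1 && x_2)) || !x_1 = 1 || 5/6 = 1
!((x_2 <-> x_1) || x_1) && ((x_2 <-> (x_1 && x_2)) || !x_1) = 0 && 1 = 0
x_2 && x_2 = 1/6 && 1/6 = 1/6
(x_2 && x_2) && x_1 = 1/6 && 1/6 = 1/6
!((x_2 && x_2) && x_1) = !1/6 = 5/6
x_1 <-> x_2 = 1/6 <-> 1/6 = 1
x_2 && x_2 = 1/6 && 1/6 = 1/6
(x_1 <-> x_2) && (x_2 && x_2) = 1 && 1/6 = 1/6
x_1 && ((x_1 <-> x_2) && (x_2 && x_2)) = 1/6 && 1/6 = 1/6
!((x_2 && x_2) && x_1) -> (x_1 && ((x_1 <-> x_2) && (x_2 && x_2))) = 5/6 -> 1/6 = 1/3
(!((x_2 <-> x_1) || x_1) && ((x_2 <-> (x_1 && x_2)) || !x_1)) <-> (!((x_2 && x_2) && x_1) -> (x_1 && ((x_1 <-> x_2) && (x_2 && x_2)))) = 0 <-> 1/3 = 2/3
x_2 || x_2 = 1/6 || 1/6 = 1/6
x_2 -> x_2 = 1/6 -> 1/6 = 1
(x_2 || x_2) <-> (x_2 -> x_2) = 1/6 <-> 1 = 1/6
x_1 && x_2 = 1/6 && 1/6 = 1/6
((x_2 || x_2) <-> (x_2 -> x_2)) <-> (x_1 && x_2) = 1/6 <-> 1/6 = 1
!x_2 = !1/6 = 5/6
!!x_2 = !5/6 = 1/6
x_2 -> x_1 = 1/6 -> 1/6 = 1
x_1 || (x_2 -> x_1) = 1/6 || 1 = 1
!!x_2 || (x_1 || (x_2 -> x_1)) = 1/6 || 1 = 1
(((x_2 || x_2) <-> (x_2 -> x_2)) <-> (x_1 && x_2)) -> (!!x_2 || (x_1 || (x_2 -> x_1))) = 1 -> 1 = 1
((!((x_2 <-> x_1) || x_1) && ((x_2 <-> (x_1 && x_2)) || !x_1)) <-> (!((x_2 && x_2) && x_1) -> (x_1 && ((x_1 <-> x_2) && (x_2 && x_2))))) && ((((x_2 || x_2) <-> (x_2 -> x_2)) <-> (x_1 && x_2)) -> (!!x_2 || (x_1 || (x_2 -> x_1)))) = 2/3 && 1 = 2/3

2/3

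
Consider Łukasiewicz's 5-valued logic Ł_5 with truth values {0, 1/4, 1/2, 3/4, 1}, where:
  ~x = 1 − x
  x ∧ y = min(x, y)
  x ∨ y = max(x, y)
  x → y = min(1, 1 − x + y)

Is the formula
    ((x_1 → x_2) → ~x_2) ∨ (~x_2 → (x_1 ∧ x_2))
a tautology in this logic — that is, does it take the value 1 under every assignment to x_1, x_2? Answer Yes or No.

No

Counterexample: take x_1 = 0, x_2 = 1/4.
x_1 → x_2 = 0 → 1/4 = 1
~x_2 = ~1/4 = 3/4
(x_1 → x_2) → ~x_2 = 1 → 3/4 = 3/4
~x_2 = ~1/4 = 3/4
x_1 ∧ x_2 = 0 ∧ 1/4 = 0
~x_2 → (x_1 ∧ x_2) = 3/4 → 0 = 1/4
((x_1 → x_2) → ~x_2) ∨ (~x_2 → (x_1 ∧ x_2)) = 3/4 ∨ 1/4 = 3/4
This gives 3/4 ≠ 1.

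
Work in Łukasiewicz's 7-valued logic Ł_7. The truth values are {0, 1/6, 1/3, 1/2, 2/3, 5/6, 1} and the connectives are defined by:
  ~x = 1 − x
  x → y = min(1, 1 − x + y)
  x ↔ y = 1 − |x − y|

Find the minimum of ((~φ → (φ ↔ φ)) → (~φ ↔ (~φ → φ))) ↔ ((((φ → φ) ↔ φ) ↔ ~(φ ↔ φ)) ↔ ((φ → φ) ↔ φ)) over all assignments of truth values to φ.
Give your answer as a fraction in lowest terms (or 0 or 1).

Take φ = 1/2:
~φ = ~1/2 = 1/2
φ ↔ φ = 1/2 ↔ 1/2 = 1
~φ → (φ ↔ φ) = 1/2 → 1 = 1
~φ = ~1/2 = 1/2
~φ = ~1/2 = 1/2
~φ → φ = 1/2 → 1/2 = 1
~φ ↔ (~φ → φ) = 1/2 ↔ 1 = 1/2
(~φ → (φ ↔ φ)) → (~φ ↔ (~φ → φ)) = 1 → 1/2 = 1/2
φ → φ = 1/2 → 1/2 = 1
(φ → φ) ↔ φ = 1 ↔ 1/2 = 1/2
φ ↔ φ = 1/2 ↔ 1/2 = 1
~(φ ↔ φ) = ~1 = 0
((φ → φ) ↔ φ) ↔ ~(φ ↔ φ) = 1/2 ↔ 0 = 1/2
φ → φ = 1/2 → 1/2 = 1
(φ → φ) ↔ φ = 1 ↔ 1/2 = 1/2
(((φ → φ) ↔ φ) ↔ ~(φ ↔ φ)) ↔ ((φ → φ) ↔ φ) = 1/2 ↔ 1/2 = 1
((~φ → (φ ↔ φ)) → (~φ ↔ (~φ → φ))) ↔ ((((φ → φ) ↔ φ) ↔ ~(φ ↔ φ)) ↔ ((φ → φ) ↔ φ)) = 1/2 ↔ 1 = 1/2
No assignment yields a value below 1/2, so this is the minimum.

1/2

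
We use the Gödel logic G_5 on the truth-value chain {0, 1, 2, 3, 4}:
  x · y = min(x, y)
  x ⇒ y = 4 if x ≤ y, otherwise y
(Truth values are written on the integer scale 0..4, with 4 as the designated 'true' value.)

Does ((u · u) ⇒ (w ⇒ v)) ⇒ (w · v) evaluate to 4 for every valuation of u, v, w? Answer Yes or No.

No

Counterexample: take u = 0, v = 0, w = 0.
u · u = 0 · 0 = 0
w ⇒ v = 0 ⇒ 0 = 4
(u · u) ⇒ (w ⇒ v) = 0 ⇒ 4 = 4
w · v = 0 · 0 = 0
((u · u) ⇒ (w ⇒ v)) ⇒ (w · v) = 4 ⇒ 0 = 0
This gives 0 ≠ 4.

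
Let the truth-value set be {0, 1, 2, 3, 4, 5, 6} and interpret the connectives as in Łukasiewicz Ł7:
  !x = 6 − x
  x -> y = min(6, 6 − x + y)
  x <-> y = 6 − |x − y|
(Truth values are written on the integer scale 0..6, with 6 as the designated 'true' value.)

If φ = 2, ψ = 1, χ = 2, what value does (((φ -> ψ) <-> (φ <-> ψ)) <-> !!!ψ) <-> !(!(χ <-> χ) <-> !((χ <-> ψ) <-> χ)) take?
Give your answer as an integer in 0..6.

φ -> ψ = 2 -> 1 = 5
φ <-> ψ = 2 <-> 1 = 5
(φ -> ψ) <-> (φ <-> ψ) = 5 <-> 5 = 6
!ψ = !1 = 5
!!ψ = !5 = 1
!!!ψ = !1 = 5
((φ -> ψ) <-> (φ <-> ψ)) <-> !!!ψ = 6 <-> 5 = 5
χ <-> χ = 2 <-> 2 = 6
!(χ <-> χ) = !6 = 0
χ <-> ψ = 2 <-> 1 = 5
(χ <-> ψ) <-> χ = 5 <-> 2 = 3
!((χ <-> ψ) <-> χ) = !3 = 3
!(χ <-> χ) <-> !((χ <-> ψ) <-> χ) = 0 <-> 3 = 3
!(!(χ <-> χ) <-> !((χ <-> ψ) <-> χ)) = !3 = 3
(((φ -> ψ) <-> (φ <-> ψ)) <-> !!!ψ) <-> !(!(χ <-> χ) <-> !((χ <-> ψ) <-> χ)) = 5 <-> 3 = 4

4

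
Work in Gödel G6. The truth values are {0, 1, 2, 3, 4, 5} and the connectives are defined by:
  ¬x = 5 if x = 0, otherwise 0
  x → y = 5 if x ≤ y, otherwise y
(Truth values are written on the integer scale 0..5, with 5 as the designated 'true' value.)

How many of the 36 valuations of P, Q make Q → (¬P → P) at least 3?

value 5: 31 assignments (counts)
value 0: 5 assignments
So 31 of the 36 assignments meet the threshold.

31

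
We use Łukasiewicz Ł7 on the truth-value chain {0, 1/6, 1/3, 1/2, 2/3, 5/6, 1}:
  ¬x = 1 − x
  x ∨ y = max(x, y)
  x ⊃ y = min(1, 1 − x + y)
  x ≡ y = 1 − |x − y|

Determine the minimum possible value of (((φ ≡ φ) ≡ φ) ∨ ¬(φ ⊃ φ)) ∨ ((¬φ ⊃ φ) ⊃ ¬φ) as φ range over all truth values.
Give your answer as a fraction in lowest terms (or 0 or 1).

Take φ = 1/2:
φ ≡ φ = 1/2 ≡ 1/2 = 1
(φ ≡ φ) ≡ φ = 1 ≡ 1/2 = 1/2
φ ⊃ φ = 1/2 ⊃ 1/2 = 1
¬(φ ⊃ φ) = ¬1 = 0
((φ ≡ φ) ≡ φ) ∨ ¬(φ ⊃ φ) = 1/2 ∨ 0 = 1/2
¬φ = ¬1/2 = 1/2
¬φ ⊃ φ = 1/2 ⊃ 1/2 = 1
¬φ = ¬1/2 = 1/2
(¬φ ⊃ φ) ⊃ ¬φ = 1 ⊃ 1/2 = 1/2
(((φ ≡ φ) ≡ φ) ∨ ¬(φ ⊃ φ)) ∨ ((¬φ ⊃ φ) ⊃ ¬φ) = 1/2 ∨ 1/2 = 1/2
No assignment yields a value below 1/2, so this is the minimum.

1/2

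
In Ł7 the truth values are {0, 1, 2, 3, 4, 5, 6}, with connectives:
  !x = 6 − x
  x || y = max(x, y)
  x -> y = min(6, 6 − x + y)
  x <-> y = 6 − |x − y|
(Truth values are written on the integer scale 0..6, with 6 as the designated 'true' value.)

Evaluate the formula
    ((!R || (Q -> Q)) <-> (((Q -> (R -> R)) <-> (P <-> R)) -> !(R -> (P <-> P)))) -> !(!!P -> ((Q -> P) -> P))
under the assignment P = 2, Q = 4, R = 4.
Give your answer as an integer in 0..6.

4

!R = !4 = 2
Q -> Q = 4 -> 4 = 6
!R || (Q -> Q) = 2 || 6 = 6
R -> R = 4 -> 4 = 6
Q -> (R -> R) = 4 -> 6 = 6
P <-> R = 2 <-> 4 = 4
(Q -> (R -> R)) <-> (P <-> R) = 6 <-> 4 = 4
P <-> P = 2 <-> 2 = 6
R -> (P <-> P) = 4 -> 6 = 6
!(R -> (P <-> P)) = !6 = 0
((Q -> (R -> R)) <-> (P <-> R)) -> !(R -> (P <-> P)) = 4 -> 0 = 2
(!R || (Q -> Q)) <-> (((Q -> (R -> R)) <-> (P <-> R)) -> !(R -> (P <-> P))) = 6 <-> 2 = 2
!P = !2 = 4
!!P = !4 = 2
Q -> P = 4 -> 2 = 4
(Q -> P) -> P = 4 -> 2 = 4
!!P -> ((Q -> P) -> P) = 2 -> 4 = 6
!(!!P -> ((Q -> P) -> P)) = !6 = 0
((!R || (Q -> Q)) <-> (((Q -> (R -> R)) <-> (P <-> R)) -> !(R -> (P <-> P)))) -> !(!!P -> ((Q -> P) -> P)) = 2 -> 0 = 4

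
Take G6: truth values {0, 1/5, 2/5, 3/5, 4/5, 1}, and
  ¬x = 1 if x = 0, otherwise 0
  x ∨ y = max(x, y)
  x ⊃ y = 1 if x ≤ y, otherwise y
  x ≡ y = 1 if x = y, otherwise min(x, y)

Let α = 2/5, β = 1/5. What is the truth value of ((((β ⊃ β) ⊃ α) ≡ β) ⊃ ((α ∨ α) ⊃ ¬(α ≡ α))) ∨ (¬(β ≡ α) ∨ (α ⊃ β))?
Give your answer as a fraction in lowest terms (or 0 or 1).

β ⊃ β = 1/5 ⊃ 1/5 = 1
(β ⊃ β) ⊃ α = 1 ⊃ 2/5 = 2/5
((β ⊃ β) ⊃ α) ≡ β = 2/5 ≡ 1/5 = 1/5
α ∨ α = 2/5 ∨ 2/5 = 2/5
α ≡ α = 2/5 ≡ 2/5 = 1
¬(α ≡ α) = ¬1 = 0
(α ∨ α) ⊃ ¬(α ≡ α) = 2/5 ⊃ 0 = 0
(((β ⊃ β) ⊃ α) ≡ β) ⊃ ((α ∨ α) ⊃ ¬(α ≡ α)) = 1/5 ⊃ 0 = 0
β ≡ α = 1/5 ≡ 2/5 = 1/5
¬(β ≡ α) = ¬1/5 = 0
α ⊃ β = 2/5 ⊃ 1/5 = 1/5
¬(β ≡ α) ∨ (α ⊃ β) = 0 ∨ 1/5 = 1/5
((((β ⊃ β) ⊃ α) ≡ β) ⊃ ((α ∨ α) ⊃ ¬(α ≡ α))) ∨ (¬(β ≡ α) ∨ (α ⊃ β)) = 0 ∨ 1/5 = 1/5

1/5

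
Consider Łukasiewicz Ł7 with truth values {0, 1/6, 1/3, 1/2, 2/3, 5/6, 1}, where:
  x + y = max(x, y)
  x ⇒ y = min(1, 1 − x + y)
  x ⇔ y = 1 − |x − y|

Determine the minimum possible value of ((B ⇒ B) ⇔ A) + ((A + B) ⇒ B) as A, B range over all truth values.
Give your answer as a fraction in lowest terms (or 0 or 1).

1/2

Take A = 1/2, B = 0:
B ⇒ B = 0 ⇒ 0 = 1
(B ⇒ B) ⇔ A = 1 ⇔ 1/2 = 1/2
A + B = 1/2 + 0 = 1/2
(A + B) ⇒ B = 1/2 ⇒ 0 = 1/2
((B ⇒ B) ⇔ A) + ((A + B) ⇒ B) = 1/2 + 1/2 = 1/2
No assignment yields a value below 1/2, so this is the minimum.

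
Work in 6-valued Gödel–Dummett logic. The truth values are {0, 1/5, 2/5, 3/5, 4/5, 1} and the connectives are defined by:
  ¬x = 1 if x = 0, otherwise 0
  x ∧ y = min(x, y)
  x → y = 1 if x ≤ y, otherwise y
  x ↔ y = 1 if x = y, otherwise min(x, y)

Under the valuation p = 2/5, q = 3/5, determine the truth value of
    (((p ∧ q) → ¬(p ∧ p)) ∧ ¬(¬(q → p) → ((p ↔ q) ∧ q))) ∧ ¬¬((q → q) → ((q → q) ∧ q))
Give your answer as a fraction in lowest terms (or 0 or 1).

0

p ∧ q = 2/5 ∧ 3/5 = 2/5
p ∧ p = 2/5 ∧ 2/5 = 2/5
¬(p ∧ p) = ¬2/5 = 0
(p ∧ q) → ¬(p ∧ p) = 2/5 → 0 = 0
q → p = 3/5 → 2/5 = 2/5
¬(q → p) = ¬2/5 = 0
p ↔ q = 2/5 ↔ 3/5 = 2/5
(p ↔ q) ∧ q = 2/5 ∧ 3/5 = 2/5
¬(q → p) → ((p ↔ q) ∧ q) = 0 → 2/5 = 1
¬(¬(q → p) → ((p ↔ q) ∧ q)) = ¬1 = 0
((p ∧ q) → ¬(p ∧ p)) ∧ ¬(¬(q → p) → ((p ↔ q) ∧ q)) = 0 ∧ 0 = 0
q → q = 3/5 → 3/5 = 1
q → q = 3/5 → 3/5 = 1
(q → q) ∧ q = 1 ∧ 3/5 = 3/5
(q → q) → ((q → q) ∧ q) = 1 → 3/5 = 3/5
¬((q → q) → ((q → q) ∧ q)) = ¬3/5 = 0
¬¬((q → q) → ((q → q) ∧ q)) = ¬0 = 1
(((p ∧ q) → ¬(p ∧ p)) ∧ ¬(¬(q → p) → ((p ↔ q) ∧ q))) ∧ ¬¬((q → q) → ((q → q) ∧ q)) = 0 ∧ 1 = 0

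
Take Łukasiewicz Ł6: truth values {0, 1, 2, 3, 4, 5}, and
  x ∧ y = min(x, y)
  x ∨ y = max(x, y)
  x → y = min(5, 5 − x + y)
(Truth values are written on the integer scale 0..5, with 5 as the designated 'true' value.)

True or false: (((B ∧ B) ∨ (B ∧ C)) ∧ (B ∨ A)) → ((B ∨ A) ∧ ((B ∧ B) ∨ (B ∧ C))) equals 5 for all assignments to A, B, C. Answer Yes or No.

Yes

At A = 5, B = 5, C = 2, for instance:
B ∧ B = 5 ∧ 5 = 5
B ∧ C = 5 ∧ 2 = 2
(B ∧ B) ∨ (B ∧ C) = 5 ∨ 2 = 5
B ∨ A = 5 ∨ 5 = 5
((B ∧ B) ∨ (B ∧ C)) ∧ (B ∨ A) = 5 ∧ 5 = 5
(B ∨ A) ∧ ((B ∧ B) ∨ (B ∧ C)) = 5 ∧ 5 = 5
(((B ∧ B) ∨ (B ∧ C)) ∧ (B ∨ A)) → ((B ∨ A) ∧ ((B ∧ B) ∨ (B ∧ C))) = 5 → 5 = 5
and checking the remaining 215 assignments likewise gives ≥ 5 in every case.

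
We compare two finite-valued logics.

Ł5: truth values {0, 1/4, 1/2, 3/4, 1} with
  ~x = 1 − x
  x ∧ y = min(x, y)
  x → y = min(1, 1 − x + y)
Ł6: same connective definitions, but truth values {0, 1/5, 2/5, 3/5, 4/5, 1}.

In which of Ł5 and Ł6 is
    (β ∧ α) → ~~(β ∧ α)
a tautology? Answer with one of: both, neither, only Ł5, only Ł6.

In Ł5: every assignment gives 1 — tautology.
In Ł6: every assignment gives 1 — tautology.

both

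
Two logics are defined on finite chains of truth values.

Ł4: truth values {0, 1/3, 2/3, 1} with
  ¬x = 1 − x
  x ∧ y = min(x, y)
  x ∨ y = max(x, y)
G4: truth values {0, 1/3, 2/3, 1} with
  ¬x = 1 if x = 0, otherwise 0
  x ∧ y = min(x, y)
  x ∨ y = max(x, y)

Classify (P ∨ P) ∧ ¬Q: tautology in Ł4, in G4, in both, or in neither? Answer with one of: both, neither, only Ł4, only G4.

neither

In Ł4: at P = 0, Q = 0 the value is 0 — not a tautology.
In G4: at P = 0, Q = 0 the value is 0 — not a tautology.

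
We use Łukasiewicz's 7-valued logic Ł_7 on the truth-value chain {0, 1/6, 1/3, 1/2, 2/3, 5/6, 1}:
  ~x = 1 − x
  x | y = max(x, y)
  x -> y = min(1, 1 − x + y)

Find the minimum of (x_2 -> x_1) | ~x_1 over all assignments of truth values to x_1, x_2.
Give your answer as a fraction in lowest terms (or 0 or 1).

Take x_1 = 1/2, x_2 = 1:
x_2 -> x_1 = 1 -> 1/2 = 1/2
~x_1 = ~1/2 = 1/2
(x_2 -> x_1) | ~x_1 = 1/2 | 1/2 = 1/2
No assignment yields a value below 1/2, so this is the minimum.

1/2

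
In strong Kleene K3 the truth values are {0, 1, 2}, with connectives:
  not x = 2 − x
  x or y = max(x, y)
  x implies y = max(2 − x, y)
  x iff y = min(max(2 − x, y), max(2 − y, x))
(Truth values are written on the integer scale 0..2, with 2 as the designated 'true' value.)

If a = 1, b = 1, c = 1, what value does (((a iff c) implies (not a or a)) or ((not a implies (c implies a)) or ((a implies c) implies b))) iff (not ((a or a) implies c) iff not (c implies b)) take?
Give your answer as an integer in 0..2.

1

a iff c = 1 iff 1 = 1
not a = not 1 = 1
not a or a = 1 or 1 = 1
(a iff c) implies (not a or a) = 1 implies 1 = 1
not a = not 1 = 1
c implies a = 1 implies 1 = 1
not a implies (c implies a) = 1 implies 1 = 1
a implies c = 1 implies 1 = 1
(a implies c) implies b = 1 implies 1 = 1
(not a implies (c implies a)) or ((a implies c) implies b) = 1 or 1 = 1
((a iff c) implies (not a or a)) or ((not a implies (c implies a)) or ((a implies c) implies b)) = 1 or 1 = 1
a or a = 1 or 1 = 1
(a or a) implies c = 1 implies 1 = 1
not ((a or a) implies c) = not 1 = 1
c implies b = 1 implies 1 = 1
not (c implies b) = not 1 = 1
not ((a or a) implies c) iff not (c implies b) = 1 iff 1 = 1
(((a iff c) implies (not a or a)) or ((not a implies (c implies a)) or ((a implies c) implies b))) iff (not ((a or a) implies c) iff not (c implies b)) = 1 iff 1 = 1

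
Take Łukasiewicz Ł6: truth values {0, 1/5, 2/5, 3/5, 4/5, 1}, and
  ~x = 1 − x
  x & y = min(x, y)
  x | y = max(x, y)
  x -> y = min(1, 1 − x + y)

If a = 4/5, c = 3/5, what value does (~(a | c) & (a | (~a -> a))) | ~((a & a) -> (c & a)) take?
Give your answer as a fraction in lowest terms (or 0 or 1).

1/5

a | c = 4/5 | 3/5 = 4/5
~(a | c) = ~4/5 = 1/5
~a = ~4/5 = 1/5
~a -> a = 1/5 -> 4/5 = 1
a | (~a -> a) = 4/5 | 1 = 1
~(a | c) & (a | (~a -> a)) = 1/5 & 1 = 1/5
a & a = 4/5 & 4/5 = 4/5
c & a = 3/5 & 4/5 = 3/5
(a & a) -> (c & a) = 4/5 -> 3/5 = 4/5
~((a & a) -> (c & a)) = ~4/5 = 1/5
(~(a | c) & (a | (~a -> a))) | ~((a & a) -> (c & a)) = 1/5 | 1/5 = 1/5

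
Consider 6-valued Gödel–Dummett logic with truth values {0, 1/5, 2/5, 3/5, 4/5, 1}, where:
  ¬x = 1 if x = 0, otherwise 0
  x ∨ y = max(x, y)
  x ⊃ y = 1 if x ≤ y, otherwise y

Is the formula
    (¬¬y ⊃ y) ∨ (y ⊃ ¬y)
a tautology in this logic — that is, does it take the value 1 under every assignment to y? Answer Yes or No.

No

Counterexample: take y = 1/5.
¬y = ¬1/5 = 0
¬¬y = ¬0 = 1
¬¬y ⊃ y = 1 ⊃ 1/5 = 1/5
¬y = ¬1/5 = 0
y ⊃ ¬y = 1/5 ⊃ 0 = 0
(¬¬y ⊃ y) ∨ (y ⊃ ¬y) = 1/5 ∨ 0 = 1/5
This gives 1/5 ≠ 1.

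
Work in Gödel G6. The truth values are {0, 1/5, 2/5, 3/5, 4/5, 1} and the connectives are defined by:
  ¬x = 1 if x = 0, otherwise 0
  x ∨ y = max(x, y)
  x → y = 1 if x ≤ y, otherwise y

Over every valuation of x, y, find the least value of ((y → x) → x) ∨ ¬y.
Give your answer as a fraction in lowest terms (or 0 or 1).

Take x = 1/5, y = 1/5:
y → x = 1/5 → 1/5 = 1
(y → x) → x = 1 → 1/5 = 1/5
¬y = ¬1/5 = 0
((y → x) → x) ∨ ¬y = 1/5 ∨ 0 = 1/5
No assignment yields a value below 1/5, so this is the minimum.

1/5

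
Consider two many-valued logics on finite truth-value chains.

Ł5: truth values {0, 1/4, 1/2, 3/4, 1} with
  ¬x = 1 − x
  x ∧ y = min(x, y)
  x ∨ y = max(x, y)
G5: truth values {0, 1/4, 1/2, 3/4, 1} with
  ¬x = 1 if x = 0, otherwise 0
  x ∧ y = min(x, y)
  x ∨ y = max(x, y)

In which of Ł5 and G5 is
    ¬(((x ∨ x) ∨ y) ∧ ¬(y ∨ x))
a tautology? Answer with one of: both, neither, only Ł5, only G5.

In Ł5: at x = 0, y = 1/4 the value is 3/4 — not a tautology.
In G5: every assignment gives 1 — tautology.

only G5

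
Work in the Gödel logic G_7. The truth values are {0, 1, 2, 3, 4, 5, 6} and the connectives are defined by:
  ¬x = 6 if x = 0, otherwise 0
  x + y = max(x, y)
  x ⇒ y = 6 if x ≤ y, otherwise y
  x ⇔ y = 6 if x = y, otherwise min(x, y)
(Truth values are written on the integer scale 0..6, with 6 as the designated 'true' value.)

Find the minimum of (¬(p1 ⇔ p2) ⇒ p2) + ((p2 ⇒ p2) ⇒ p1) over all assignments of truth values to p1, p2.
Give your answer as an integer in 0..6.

1

Take p1 = 0, p2 = 1:
p1 ⇔ p2 = 0 ⇔ 1 = 0
¬(p1 ⇔ p2) = ¬0 = 6
¬(p1 ⇔ p2) ⇒ p2 = 6 ⇒ 1 = 1
p2 ⇒ p2 = 1 ⇒ 1 = 6
(p2 ⇒ p2) ⇒ p1 = 6 ⇒ 0 = 0
(¬(p1 ⇔ p2) ⇒ p2) + ((p2 ⇒ p2) ⇒ p1) = 1 + 0 = 1
No assignment yields a value below 1, so this is the minimum.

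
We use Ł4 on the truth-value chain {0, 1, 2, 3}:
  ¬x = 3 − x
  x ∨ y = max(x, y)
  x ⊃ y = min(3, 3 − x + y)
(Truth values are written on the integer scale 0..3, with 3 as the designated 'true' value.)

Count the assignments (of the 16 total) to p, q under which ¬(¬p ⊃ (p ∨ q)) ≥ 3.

p = 0, q = 0 ↦ 3  ≥
p = 0, q = 1 ↦ 2  <
p = 0, q = 2 ↦ 1  <
p = 0, q = 3 ↦ 0  <
p = 1, q = 0 ↦ 1  <
p = 1, q = 1 ↦ 1  <
p = 1, q = 2 ↦ 0  <
p = 1, q = 3 ↦ 0  <
p = 2, q = 0 ↦ 0  <
p = 2, q = 1 ↦ 0  <
p = 2, q = 2 ↦ 0  <
p = 2, q = 3 ↦ 0  <
p = 3, q = 0 ↦ 0  <
p = 3, q = 1 ↦ 0  <
p = 3, q = 2 ↦ 0  <
p = 3, q = 3 ↦ 0  <
So 1 of the 16 assignments meets the threshold.

1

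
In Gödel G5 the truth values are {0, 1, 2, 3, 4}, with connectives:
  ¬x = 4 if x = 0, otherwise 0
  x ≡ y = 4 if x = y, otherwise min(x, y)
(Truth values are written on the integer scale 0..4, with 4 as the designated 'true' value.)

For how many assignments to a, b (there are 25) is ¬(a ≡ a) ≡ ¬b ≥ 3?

value 4: 20 assignments (counts)
value 0: 5 assignments
So 20 of the 25 assignments meet the threshold.

20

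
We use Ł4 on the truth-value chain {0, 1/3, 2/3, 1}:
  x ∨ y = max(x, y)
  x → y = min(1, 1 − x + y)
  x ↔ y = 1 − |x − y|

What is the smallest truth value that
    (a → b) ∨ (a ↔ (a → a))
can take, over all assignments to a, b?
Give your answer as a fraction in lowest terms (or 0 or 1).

2/3

Take a = 1/3, b = 0:
a → b = 1/3 → 0 = 2/3
a → a = 1/3 → 1/3 = 1
a ↔ (a → a) = 1/3 ↔ 1 = 1/3
(a → b) ∨ (a ↔ (a → a)) = 2/3 ∨ 1/3 = 2/3
No assignment yields a value below 2/3, so this is the minimum.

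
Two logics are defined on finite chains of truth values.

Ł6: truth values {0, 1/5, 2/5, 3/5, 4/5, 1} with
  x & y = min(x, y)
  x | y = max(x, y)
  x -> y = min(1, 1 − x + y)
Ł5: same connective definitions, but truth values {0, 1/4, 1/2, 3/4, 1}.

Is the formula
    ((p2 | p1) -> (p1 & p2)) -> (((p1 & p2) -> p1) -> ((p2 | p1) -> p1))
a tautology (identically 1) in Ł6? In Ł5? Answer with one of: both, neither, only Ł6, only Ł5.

In Ł6: every assignment gives 1 — tautology.
In Ł5: every assignment gives 1 — tautology.

both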